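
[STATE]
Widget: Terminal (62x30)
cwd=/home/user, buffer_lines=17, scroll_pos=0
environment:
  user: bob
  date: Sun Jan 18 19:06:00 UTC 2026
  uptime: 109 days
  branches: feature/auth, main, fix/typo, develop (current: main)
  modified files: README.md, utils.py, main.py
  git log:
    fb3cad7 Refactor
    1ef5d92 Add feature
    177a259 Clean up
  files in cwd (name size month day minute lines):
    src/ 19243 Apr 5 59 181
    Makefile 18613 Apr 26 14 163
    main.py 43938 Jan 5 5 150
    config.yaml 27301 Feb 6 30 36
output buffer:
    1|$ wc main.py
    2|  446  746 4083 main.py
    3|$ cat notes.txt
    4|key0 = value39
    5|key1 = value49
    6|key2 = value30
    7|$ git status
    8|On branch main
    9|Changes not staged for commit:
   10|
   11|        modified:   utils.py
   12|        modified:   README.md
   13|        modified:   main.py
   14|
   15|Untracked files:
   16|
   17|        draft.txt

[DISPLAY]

$ wc main.py                                                  
  446  746 4083 main.py                                       
$ cat notes.txt                                               
key0 = value39                                                
key1 = value49                                                
key2 = value30                                                
$ git status                                                  
On branch main                                                
Changes not staged for commit:                                
                                                              
        modified:   utils.py                                  
        modified:   README.md                                 
        modified:   main.py                                   
                                                              
Untracked files:                                              
                                                              
        draft.txt                                             
$ █                                                           
                                                              
                                                              
                                                              
                                                              
                                                              
                                                              
                                                              
                                                              
                                                              
                                                              
                                                              
                                                              


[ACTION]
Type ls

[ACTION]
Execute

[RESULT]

$ wc main.py                                                  
  446  746 4083 main.py                                       
$ cat notes.txt                                               
key0 = value39                                                
key1 = value49                                                
key2 = value30                                                
$ git status                                                  
On branch main                                                
Changes not staged for commit:                                
                                                              
        modified:   utils.py                                  
        modified:   README.md                                 
        modified:   main.py                                   
                                                              
Untracked files:                                              
                                                              
        draft.txt                                             
$ ls                                                          
src/  Makefile  main.py  config.yaml                          
$ █                                                           
                                                              
                                                              
                                                              
                                                              
                                                              
                                                              
                                                              
                                                              
                                                              
                                                              


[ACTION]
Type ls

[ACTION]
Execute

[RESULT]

$ wc main.py                                                  
  446  746 4083 main.py                                       
$ cat notes.txt                                               
key0 = value39                                                
key1 = value49                                                
key2 = value30                                                
$ git status                                                  
On branch main                                                
Changes not staged for commit:                                
                                                              
        modified:   utils.py                                  
        modified:   README.md                                 
        modified:   main.py                                   
                                                              
Untracked files:                                              
                                                              
        draft.txt                                             
$ ls                                                          
src/  Makefile  main.py  config.yaml                          
$ ls                                                          
src/  Makefile  main.py  config.yaml                          
$ █                                                           
                                                              
                                                              
                                                              
                                                              
                                                              
                                                              
                                                              
                                                              


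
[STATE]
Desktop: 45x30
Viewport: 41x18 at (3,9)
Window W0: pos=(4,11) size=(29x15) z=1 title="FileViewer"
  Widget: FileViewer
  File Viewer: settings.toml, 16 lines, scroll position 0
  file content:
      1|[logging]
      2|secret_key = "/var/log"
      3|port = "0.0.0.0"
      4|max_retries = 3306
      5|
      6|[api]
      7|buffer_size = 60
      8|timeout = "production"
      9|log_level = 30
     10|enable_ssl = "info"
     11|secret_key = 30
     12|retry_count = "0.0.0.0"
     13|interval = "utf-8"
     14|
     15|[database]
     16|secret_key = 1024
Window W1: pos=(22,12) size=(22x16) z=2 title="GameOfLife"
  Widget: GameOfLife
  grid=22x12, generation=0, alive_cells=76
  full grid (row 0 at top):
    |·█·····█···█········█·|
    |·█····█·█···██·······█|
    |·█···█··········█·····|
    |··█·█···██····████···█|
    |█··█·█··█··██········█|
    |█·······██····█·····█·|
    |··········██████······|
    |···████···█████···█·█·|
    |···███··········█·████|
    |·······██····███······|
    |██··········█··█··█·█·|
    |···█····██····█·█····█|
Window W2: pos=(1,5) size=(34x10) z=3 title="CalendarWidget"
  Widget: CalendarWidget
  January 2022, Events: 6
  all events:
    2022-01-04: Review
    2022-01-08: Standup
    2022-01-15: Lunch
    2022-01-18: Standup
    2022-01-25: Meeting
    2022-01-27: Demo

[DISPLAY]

o Tu We Th Fr Sa Su            ┃         
               1  2            ┃         
3  4*  5  6  7  8*  9          ┃         
0 11 12 13 14 15* 16           ┃━━━━━━━━┓
7 18* 19 20 21 22 23           ┃        ┃
━━━━━━━━━━━━━━━━━━━━━━━━━━━━━━━┛────────┨
 ┃secret_key = "/va┃Gen: 0              ┃
 ┃port = "0.0.0.0" ┃█·····█···█········█┃
 ┃max_retries = 330┃█····█·█···██·······┃
 ┃                 ┃█···█··········█····┃
 ┃[api]            ┃·█·█···██····████···┃
 ┃buffer_size = 60 ┃··█·█··█··██········┃
 ┃timeout = "produc┃·······██····█·····█┃
 ┃log_level = 30   ┃·········██████·····┃
 ┃enable_ssl = "inf┃··████···█████···█·█┃
 ┃secret_key = 30  ┃··███··········█·███┃
 ┗━━━━━━━━━━━━━━━━━┃······██····███·····┃
                   ┃█··········█··█··█·█┃


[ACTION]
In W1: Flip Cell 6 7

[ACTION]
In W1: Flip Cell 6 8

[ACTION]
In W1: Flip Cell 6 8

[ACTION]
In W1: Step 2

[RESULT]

o Tu We Th Fr Sa Su            ┃         
               1  2            ┃         
3  4*  5  6  7  8*  9          ┃         
0 11 12 13 14 15* 16           ┃━━━━━━━━┓
7 18* 19 20 21 22 23           ┃        ┃
━━━━━━━━━━━━━━━━━━━━━━━━━━━━━━━┛────────┨
 ┃secret_key = "/va┃Gen: 2              ┃
 ┃port = "0.0.0.0" ┃█····██·············┃
 ┃max_retries = 330┃·█·········█········┃
 ┃                 ┃····█···█···██··█···┃
 ┃[api]            ┃····█····█··········┃
 ┃buffer_size = 60 ┃█···███··█··█···█···┃
 ┃timeout = "produc┃··█·····█···█··█···█┃
 ┃log_level = 30   ┃···██········███·███┃
 ┃enable_ssl = "inf┃··█····█·······██···┃
 ┃secret_key = 30  ┃··██·········██·····┃
 ┗━━━━━━━━━━━━━━━━━┃·······█·····██··███┃
                   ┃····················┃


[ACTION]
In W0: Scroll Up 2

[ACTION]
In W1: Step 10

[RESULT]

o Tu We Th Fr Sa Su            ┃         
               1  2            ┃         
3  4*  5  6  7  8*  9          ┃         
0 11 12 13 14 15* 16           ┃━━━━━━━━┓
7 18* 19 20 21 22 23           ┃        ┃
━━━━━━━━━━━━━━━━━━━━━━━━━━━━━━━┛────────┨
 ┃secret_key = "/va┃Gen: 12             ┃
 ┃port = "0.0.0.0" ┃█···················┃
 ┃max_retries = 330┃····················┃
 ┃                 ┃····················┃
 ┃[api]            ┃█···················┃
 ┃buffer_size = 60 ┃█████···············┃
 ┃timeout = "produc┃·█··█··············█┃
 ┃log_level = 30   ┃··██···············█┃
 ┃enable_ssl = "inf┃··············██····┃
 ┃secret_key = 30  ┃·············█·█····┃
 ┗━━━━━━━━━━━━━━━━━┃··············█·····┃
                   ┃····················┃


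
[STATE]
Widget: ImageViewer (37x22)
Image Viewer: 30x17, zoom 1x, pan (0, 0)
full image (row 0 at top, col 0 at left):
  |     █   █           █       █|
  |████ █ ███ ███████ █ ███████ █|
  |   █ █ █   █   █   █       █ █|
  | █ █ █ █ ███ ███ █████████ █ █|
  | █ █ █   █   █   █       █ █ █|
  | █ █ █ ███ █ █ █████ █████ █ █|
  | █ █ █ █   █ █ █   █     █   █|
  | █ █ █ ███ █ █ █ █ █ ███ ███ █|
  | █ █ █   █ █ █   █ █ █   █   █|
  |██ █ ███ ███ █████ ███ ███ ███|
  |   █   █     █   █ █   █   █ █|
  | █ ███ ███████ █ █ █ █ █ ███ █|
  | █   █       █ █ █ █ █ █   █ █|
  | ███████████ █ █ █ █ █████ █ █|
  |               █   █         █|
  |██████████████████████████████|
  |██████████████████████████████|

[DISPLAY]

     █   █           █       █       
████ █ ███ ███████ █ ███████ █       
   █ █ █   █   █   █       █ █       
 █ █ █ █ ███ ███ █████████ █ █       
 █ █ █   █   █   █       █ █ █       
 █ █ █ ███ █ █ █████ █████ █ █       
 █ █ █ █   █ █ █   █     █   █       
 █ █ █ ███ █ █ █ █ █ ███ ███ █       
 █ █ █   █ █ █   █ █ █   █   █       
██ █ ███ ███ █████ ███ ███ ███       
   █   █     █   █ █   █   █ █       
 █ ███ ███████ █ █ █ █ █ ███ █       
 █   █       █ █ █ █ █ █   █ █       
 ███████████ █ █ █ █ █████ █ █       
               █   █         █       
██████████████████████████████       
██████████████████████████████       
                                     
                                     
                                     
                                     
                                     


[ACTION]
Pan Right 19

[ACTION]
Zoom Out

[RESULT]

  █       █                          
█ ███████ █                          
█       █ █                          
███████ █ █                          
      █ █ █                          
█ █████ █ █                          
█     █   █                          
█ ███ ███ █                          
█ █   █   █                          
███ ███ ███                          
█   █   █ █                          
█ █ █ ███ █                          
█ █ █   █ █                          
█ █████ █ █                          
█         █                          
███████████                          
███████████                          
                                     
                                     
                                     
                                     
                                     


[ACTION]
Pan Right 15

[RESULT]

                                     
                                     
                                     
                                     
                                     
                                     
                                     
                                     
                                     
                                     
                                     
                                     
                                     
                                     
                                     
                                     
                                     
                                     
                                     
                                     
                                     
                                     


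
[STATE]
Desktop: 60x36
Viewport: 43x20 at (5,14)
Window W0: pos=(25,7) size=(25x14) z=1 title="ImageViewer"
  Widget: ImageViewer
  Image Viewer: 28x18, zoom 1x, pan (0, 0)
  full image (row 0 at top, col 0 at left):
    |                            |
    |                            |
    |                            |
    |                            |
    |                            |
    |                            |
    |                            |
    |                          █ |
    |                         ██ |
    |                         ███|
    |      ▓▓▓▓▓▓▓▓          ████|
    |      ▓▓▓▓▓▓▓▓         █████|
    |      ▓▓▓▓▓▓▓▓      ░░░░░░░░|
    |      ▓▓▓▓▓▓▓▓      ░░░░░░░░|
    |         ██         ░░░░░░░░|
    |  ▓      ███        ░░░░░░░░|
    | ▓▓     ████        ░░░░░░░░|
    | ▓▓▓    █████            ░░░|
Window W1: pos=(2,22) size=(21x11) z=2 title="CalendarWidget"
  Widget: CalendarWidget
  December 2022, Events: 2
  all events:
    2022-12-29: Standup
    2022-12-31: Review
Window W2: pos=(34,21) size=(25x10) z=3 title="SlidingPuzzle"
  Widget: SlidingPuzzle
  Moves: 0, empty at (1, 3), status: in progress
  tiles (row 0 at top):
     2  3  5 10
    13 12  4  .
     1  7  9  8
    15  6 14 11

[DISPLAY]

                    ┃                      
                    ┃                      
                    ┃                      
                    ┃                      
                    ┃                      
                    ┃                      
                    ┗━━━━━━━━━━━━━━━━━━━━━━
                             ┏━━━━━━━━━━━━━
━━━━━━━━━━━━━━━━━┓           ┃ SlidingPuzzl
alendarWidget    ┃           ┠─────────────
─────────────────┨           ┃┌────┬────┬──
 December 2022   ┃           ┃│  2 │  3 │  
 Tu We Th Fr Sa S┃           ┃├────┼────┼──
        1  2  3  ┃           ┃│ 13 │ 12 │  
  6  7  8  9 10 1┃           ┃├────┼────┼──
 13 14 15 16 17 1┃           ┃│  1 │  7 │  
 20 21 22 23 24 2┃           ┗━━━━━━━━━━━━━
 27 28 29* 30 31*┃                         
━━━━━━━━━━━━━━━━━┛                         
                                           


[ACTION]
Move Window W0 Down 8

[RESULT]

                                           
                    ┏━━━━━━━━━━━━━━━━━━━━━━
                    ┃ ImageViewer          
                    ┠──────────────────────
                    ┃                      
                    ┃                      
                    ┃                      
                    ┃        ┏━━━━━━━━━━━━━
━━━━━━━━━━━━━━━━━┓  ┃        ┃ SlidingPuzzl
alendarWidget    ┃  ┃        ┠─────────────
─────────────────┨  ┃        ┃┌────┬────┬──
 December 2022   ┃  ┃        ┃│  2 │  3 │  
 Tu We Th Fr Sa S┃  ┃        ┃├────┼────┼──
        1  2  3  ┃  ┃        ┃│ 13 │ 12 │  
  6  7  8  9 10 1┃  ┗━━━━━━━━┃├────┼────┼──
 13 14 15 16 17 1┃           ┃│  1 │  7 │  
 20 21 22 23 24 2┃           ┗━━━━━━━━━━━━━
 27 28 29* 30 31*┃                         
━━━━━━━━━━━━━━━━━┛                         
                                           


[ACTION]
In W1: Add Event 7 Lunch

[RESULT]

                                           
                    ┏━━━━━━━━━━━━━━━━━━━━━━
                    ┃ ImageViewer          
                    ┠──────────────────────
                    ┃                      
                    ┃                      
                    ┃                      
                    ┃        ┏━━━━━━━━━━━━━
━━━━━━━━━━━━━━━━━┓  ┃        ┃ SlidingPuzzl
alendarWidget    ┃  ┃        ┠─────────────
─────────────────┨  ┃        ┃┌────┬────┬──
 December 2022   ┃  ┃        ┃│  2 │  3 │  
 Tu We Th Fr Sa S┃  ┃        ┃├────┼────┼──
        1  2  3  ┃  ┃        ┃│ 13 │ 12 │  
  6  7*  8  9 10 ┃  ┗━━━━━━━━┃├────┼────┼──
 13 14 15 16 17 1┃           ┃│  1 │  7 │  
 20 21 22 23 24 2┃           ┗━━━━━━━━━━━━━
 27 28 29* 30 31*┃                         
━━━━━━━━━━━━━━━━━┛                         
                                           


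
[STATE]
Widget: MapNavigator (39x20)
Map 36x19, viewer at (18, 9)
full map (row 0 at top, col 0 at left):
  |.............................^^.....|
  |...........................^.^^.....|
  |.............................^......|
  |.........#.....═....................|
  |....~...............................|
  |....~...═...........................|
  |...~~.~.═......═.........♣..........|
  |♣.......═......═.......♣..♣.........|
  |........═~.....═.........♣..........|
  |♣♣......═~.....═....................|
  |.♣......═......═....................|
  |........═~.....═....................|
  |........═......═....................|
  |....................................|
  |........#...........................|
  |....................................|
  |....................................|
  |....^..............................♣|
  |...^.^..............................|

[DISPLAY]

                                       
 .............................^^.....  
 ...........................^.^^.....  
 .............................^......  
 .........#.....═....................  
 ....~...............................  
 ....~...═...........................  
 ...~~.~.═......═.........♣..........  
 ♣.......═......═.......♣..♣.........  
 ........═~.....═.........♣..........  
 ♣♣......═~.....═..@.................  
 .♣......═......═....................  
 ........═~.....═....................  
 ........═......═....................  
 ....................................  
 ........#...........................  
 ....................................  
 ....................................  
 ....^..............................♣  
 ...^.^..............................  


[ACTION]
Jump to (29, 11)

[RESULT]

.................^.^^.....             
...................^......             
.....═....................             
..........................             
..........................             
.....═.........♣..........             
.....═.......♣..♣.........             
.....═.........♣..........             
.....═....................             
.....═....................             
.....═.............@......             
.....═....................             
..........................             
..........................             
..........................             
..........................             
.........................♣             
..........................             
                                       
                                       


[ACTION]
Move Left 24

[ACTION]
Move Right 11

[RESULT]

   ...........................^.^^.....
   .............................^......
   .........#.....═....................
   ....~...............................
   ....~...═...........................
   ...~~.~.═......═.........♣..........
   ♣.......═......═.......♣..♣.........
   ........═~.....═.........♣..........
   ♣♣......═~.....═....................
   .♣......═......═....................
   ........═~.....═@...................
   ........═......═....................
   ....................................
   ........#...........................
   ....................................
   ....................................
   ....^..............................♣
   ...^.^..............................
                                       
                                       


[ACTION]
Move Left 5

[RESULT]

        ...........................^.^^
        .............................^.
        .........#.....═...............
        ....~..........................
        ....~...═......................
        ...~~.~.═......═.........♣.....
        ♣.......═......═.......♣..♣....
        ........═~.....═.........♣.....
        ♣♣......═~.....═...............
        .♣......═......═...............
        ........═~.@...═...............
        ........═......═...............
        ...............................
        ........#......................
        ...............................
        ...............................
        ....^..........................
        ...^.^.........................
                                       
                                       


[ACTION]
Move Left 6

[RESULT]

              .........................
              .........................
              .........#.....═.........
              ....~....................
              ....~...═................
              ...~~.~.═......═.........
              ♣.......═......═.......♣.
              ........═~.....═.........
              ♣♣......═~.....═.........
              .♣......═......═.........
              .....@..═~.....═.........
              ........═......═.........
              .........................
              ........#................
              .........................
              .........................
              ....^....................
              ...^.^...................
                                       
                                       


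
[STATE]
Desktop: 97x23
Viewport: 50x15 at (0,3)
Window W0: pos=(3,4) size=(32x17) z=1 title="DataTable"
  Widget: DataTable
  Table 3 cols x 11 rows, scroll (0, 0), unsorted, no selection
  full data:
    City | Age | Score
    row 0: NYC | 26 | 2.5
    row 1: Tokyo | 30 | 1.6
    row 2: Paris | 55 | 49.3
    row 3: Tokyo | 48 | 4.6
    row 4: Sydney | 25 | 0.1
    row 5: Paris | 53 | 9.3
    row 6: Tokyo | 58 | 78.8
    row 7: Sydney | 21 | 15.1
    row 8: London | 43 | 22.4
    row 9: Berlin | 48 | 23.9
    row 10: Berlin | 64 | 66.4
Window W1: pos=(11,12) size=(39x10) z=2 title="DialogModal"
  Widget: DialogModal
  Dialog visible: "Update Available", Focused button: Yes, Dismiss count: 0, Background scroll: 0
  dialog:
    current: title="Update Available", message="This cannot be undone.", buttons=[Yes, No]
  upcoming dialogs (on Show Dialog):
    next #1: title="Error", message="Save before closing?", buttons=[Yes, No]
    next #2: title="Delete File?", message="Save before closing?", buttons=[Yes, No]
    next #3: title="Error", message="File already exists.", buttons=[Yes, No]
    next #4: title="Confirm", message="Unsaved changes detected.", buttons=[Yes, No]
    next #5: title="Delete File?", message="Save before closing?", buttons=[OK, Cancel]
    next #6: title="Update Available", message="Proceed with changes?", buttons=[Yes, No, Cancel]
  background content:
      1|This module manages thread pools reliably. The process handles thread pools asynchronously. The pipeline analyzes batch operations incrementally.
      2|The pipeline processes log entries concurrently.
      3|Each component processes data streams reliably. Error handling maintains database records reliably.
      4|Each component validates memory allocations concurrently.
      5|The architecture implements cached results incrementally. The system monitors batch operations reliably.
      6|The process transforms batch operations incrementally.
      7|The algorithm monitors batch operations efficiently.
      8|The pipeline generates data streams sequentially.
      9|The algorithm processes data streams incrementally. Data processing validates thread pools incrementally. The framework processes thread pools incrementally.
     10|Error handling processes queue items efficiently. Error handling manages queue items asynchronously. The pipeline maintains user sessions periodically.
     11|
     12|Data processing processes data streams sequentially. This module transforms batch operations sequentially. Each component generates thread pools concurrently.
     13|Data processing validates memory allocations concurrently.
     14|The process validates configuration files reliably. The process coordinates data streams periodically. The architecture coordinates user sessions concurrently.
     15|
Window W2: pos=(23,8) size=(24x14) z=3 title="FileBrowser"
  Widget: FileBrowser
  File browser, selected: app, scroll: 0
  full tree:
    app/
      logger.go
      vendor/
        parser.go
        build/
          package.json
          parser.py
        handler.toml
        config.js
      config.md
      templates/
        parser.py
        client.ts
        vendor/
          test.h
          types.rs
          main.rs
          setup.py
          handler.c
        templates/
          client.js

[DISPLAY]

                                                  
   ┏━━━━━━━━━━━━━━━━━━━━━━━━━━━━━━┓               
   ┃ DataTable                    ┃               
   ┠──────────────────────────────┨               
   ┃City  │Age│Score              ┃               
   ┃──────┼───┼─────   ┏━━━━━━━━━━━━━━━━━━━━━━┓   
   ┃NYC   │26 │2.5     ┃ FileBrowser          ┃   
   ┃Tokyo │30 │1.6     ┠──────────────────────┨   
   ┃Paris │55 │49.3    ┃> [-] app/            ┃   
   ┃Tokyo │┏━━━━━━━━━━━┃    logger.go         ┃━━┓
   ┃Sydney│┃ DialogModa┃    [+] vendor/       ┃  ┃
   ┃Paris │┠───────────┃    config.md         ┃──┨
   ┃Tokyo │┃This ┌─────┃    [+] templates/    ┃li┃
   ┃Sydney│┃The p│    U┃                      ┃co┃
   ┃London│┃Each │ This┃                      ┃ms┃


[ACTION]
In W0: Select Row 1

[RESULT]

                                                  
   ┏━━━━━━━━━━━━━━━━━━━━━━━━━━━━━━┓               
   ┃ DataTable                    ┃               
   ┠──────────────────────────────┨               
   ┃City  │Age│Score              ┃               
   ┃──────┼───┼─────   ┏━━━━━━━━━━━━━━━━━━━━━━┓   
   ┃NYC   │26 │2.5     ┃ FileBrowser          ┃   
   ┃>okyo │30 │1.6     ┠──────────────────────┨   
   ┃Paris │55 │49.3    ┃> [-] app/            ┃   
   ┃Tokyo │┏━━━━━━━━━━━┃    logger.go         ┃━━┓
   ┃Sydney│┃ DialogModa┃    [+] vendor/       ┃  ┃
   ┃Paris │┠───────────┃    config.md         ┃──┨
   ┃Tokyo │┃This ┌─────┃    [+] templates/    ┃li┃
   ┃Sydney│┃The p│    U┃                      ┃co┃
   ┃London│┃Each │ This┃                      ┃ms┃


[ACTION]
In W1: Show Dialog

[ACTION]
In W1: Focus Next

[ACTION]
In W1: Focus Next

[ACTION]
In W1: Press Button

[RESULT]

                                                  
   ┏━━━━━━━━━━━━━━━━━━━━━━━━━━━━━━┓               
   ┃ DataTable                    ┃               
   ┠──────────────────────────────┨               
   ┃City  │Age│Score              ┃               
   ┃──────┼───┼─────   ┏━━━━━━━━━━━━━━━━━━━━━━┓   
   ┃NYC   │26 │2.5     ┃ FileBrowser          ┃   
   ┃>okyo │30 │1.6     ┠──────────────────────┨   
   ┃Paris │55 │49.3    ┃> [-] app/            ┃   
   ┃Tokyo │┏━━━━━━━━━━━┃    logger.go         ┃━━┓
   ┃Sydney│┃ DialogModa┃    [+] vendor/       ┃  ┃
   ┃Paris │┠───────────┃    config.md         ┃──┨
   ┃Tokyo │┃This module┃    [+] templates/    ┃li┃
   ┃Sydney│┃The pipelin┃                      ┃co┃
   ┃London│┃Each compon┃                      ┃ms┃


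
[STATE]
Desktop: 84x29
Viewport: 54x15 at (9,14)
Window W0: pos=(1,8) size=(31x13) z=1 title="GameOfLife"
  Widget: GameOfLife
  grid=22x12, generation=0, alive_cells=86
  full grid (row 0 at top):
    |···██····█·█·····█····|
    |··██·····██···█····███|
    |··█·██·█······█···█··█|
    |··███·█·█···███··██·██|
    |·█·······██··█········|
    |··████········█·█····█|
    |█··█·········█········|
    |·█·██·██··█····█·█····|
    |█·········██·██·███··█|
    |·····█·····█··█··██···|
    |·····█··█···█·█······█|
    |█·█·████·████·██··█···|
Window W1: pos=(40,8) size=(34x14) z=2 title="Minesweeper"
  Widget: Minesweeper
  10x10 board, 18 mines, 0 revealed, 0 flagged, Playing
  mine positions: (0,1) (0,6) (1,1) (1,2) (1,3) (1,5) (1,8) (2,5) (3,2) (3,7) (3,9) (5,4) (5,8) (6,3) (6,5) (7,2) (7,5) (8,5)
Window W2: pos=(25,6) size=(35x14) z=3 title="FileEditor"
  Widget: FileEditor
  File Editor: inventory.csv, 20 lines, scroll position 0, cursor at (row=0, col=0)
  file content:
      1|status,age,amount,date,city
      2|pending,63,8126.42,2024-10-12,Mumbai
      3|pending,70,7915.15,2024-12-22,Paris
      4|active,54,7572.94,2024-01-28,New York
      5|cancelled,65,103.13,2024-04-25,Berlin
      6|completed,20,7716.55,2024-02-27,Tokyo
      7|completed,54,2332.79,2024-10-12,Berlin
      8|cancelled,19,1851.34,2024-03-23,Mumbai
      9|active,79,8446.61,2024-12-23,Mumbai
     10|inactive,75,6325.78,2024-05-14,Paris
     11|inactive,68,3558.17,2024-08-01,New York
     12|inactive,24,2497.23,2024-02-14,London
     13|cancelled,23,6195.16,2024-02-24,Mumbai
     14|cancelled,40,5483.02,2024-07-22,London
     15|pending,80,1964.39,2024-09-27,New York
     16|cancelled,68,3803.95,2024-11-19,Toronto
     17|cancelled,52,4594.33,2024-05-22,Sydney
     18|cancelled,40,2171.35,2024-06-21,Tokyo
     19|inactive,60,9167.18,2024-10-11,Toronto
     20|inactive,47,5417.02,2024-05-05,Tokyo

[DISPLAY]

··██··█········ ┃completed,20,7716.55,2024-02-27,░┃   
·······█·█····█ ┃completed,54,2332.79,2024-10-12,░┃   
······█········ ┃cancelled,19,1851.34,2024-03-23,░┃   
█··█····█·█···· ┃active,79,8446.61,2024-12-23,Mum░┃   
···██·██·███··█ ┃inactive,75,6325.78,2024-05-14,P▼┃   
····█··█··██··· ┗━━━━━━━━━━━━━━━━━━━━━━━━━━━━━━━━━┛   
━━━━━━━━━━━━━━━━━━━━━━┛        ┃■■■■■■■■■■            
                               ┗━━━━━━━━━━━━━━━━━━━━━━
                                                      
                                                      
                                                      
                                                      
                                                      
                                                      
                                                      


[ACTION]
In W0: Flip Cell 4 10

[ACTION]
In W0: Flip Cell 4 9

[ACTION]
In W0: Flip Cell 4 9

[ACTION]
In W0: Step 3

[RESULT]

······████····· ┃completed,20,7716.55,2024-02-27,░┃   
·····█··█······ ┃completed,54,2332.79,2024-10-12,░┃   
·········██···· ┃cancelled,19,1851.34,2024-03-23,░┃   
···█·······█··· ┃active,79,8446.61,2024-12-23,Mum░┃   
·██········█··· ┃inactive,75,6325.78,2024-05-14,P▼┃   
██····█··█·██·· ┗━━━━━━━━━━━━━━━━━━━━━━━━━━━━━━━━━┛   
━━━━━━━━━━━━━━━━━━━━━━┛        ┃■■■■■■■■■■            
                               ┗━━━━━━━━━━━━━━━━━━━━━━
                                                      
                                                      
                                                      
                                                      
                                                      
                                                      
                                                      


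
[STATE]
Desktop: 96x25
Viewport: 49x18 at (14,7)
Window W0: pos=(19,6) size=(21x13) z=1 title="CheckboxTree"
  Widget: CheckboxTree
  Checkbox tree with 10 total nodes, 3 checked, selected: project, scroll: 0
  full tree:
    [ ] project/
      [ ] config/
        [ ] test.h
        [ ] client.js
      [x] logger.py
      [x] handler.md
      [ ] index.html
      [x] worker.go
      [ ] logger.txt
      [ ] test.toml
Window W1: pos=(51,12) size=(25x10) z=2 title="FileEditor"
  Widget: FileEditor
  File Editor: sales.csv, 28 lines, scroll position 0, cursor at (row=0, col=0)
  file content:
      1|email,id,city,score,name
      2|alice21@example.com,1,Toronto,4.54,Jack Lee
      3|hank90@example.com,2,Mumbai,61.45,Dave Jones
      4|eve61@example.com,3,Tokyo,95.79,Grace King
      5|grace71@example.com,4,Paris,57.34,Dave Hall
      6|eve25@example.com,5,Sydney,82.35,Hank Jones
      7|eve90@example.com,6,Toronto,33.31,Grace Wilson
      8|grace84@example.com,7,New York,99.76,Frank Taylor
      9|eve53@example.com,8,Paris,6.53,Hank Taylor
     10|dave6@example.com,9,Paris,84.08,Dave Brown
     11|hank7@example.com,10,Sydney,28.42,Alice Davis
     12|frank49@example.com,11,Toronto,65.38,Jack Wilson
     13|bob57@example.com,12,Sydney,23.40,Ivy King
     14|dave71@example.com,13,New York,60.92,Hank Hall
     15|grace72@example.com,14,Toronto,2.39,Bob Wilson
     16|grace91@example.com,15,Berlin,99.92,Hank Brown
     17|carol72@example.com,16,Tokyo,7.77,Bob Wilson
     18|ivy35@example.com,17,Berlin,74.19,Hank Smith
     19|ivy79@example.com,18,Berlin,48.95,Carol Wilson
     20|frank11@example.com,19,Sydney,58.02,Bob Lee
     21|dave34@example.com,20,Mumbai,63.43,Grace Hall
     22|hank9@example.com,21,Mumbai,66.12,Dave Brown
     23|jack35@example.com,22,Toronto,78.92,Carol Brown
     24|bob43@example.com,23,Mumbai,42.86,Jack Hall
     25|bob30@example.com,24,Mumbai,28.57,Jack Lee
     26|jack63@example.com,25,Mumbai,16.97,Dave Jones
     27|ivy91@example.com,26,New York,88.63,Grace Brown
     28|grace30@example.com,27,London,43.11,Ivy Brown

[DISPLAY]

     ┃ CheckboxTree      ┃                       
     ┠───────────────────┨                       
     ┃>[-] project/      ┃                       
     ┃   [ ] config/     ┃                       
     ┃     [ ] test.h    ┃                       
     ┃     [ ] client.js ┃           ┏━━━━━━━━━━━
     ┃   [x] logger.py   ┃           ┃ FileEditor
     ┃   [x] handler.md  ┃           ┠───────────
     ┃   [ ] index.html  ┃           ┃█mail,id,ci
     ┃   [x] worker.go   ┃           ┃alice21@exa
     ┃   [ ] logger.txt  ┃           ┃hank90@exam
     ┗━━━━━━━━━━━━━━━━━━━┛           ┃eve61@examp
                                     ┃grace71@exa
                                     ┃eve25@examp
                                     ┗━━━━━━━━━━━
                                                 
                                                 
                                                 


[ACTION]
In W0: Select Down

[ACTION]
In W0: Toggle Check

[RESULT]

     ┃ CheckboxTree      ┃                       
     ┠───────────────────┨                       
     ┃ [-] project/      ┃                       
     ┃>  [x] config/     ┃                       
     ┃     [x] test.h    ┃                       
     ┃     [x] client.js ┃           ┏━━━━━━━━━━━
     ┃   [x] logger.py   ┃           ┃ FileEditor
     ┃   [x] handler.md  ┃           ┠───────────
     ┃   [ ] index.html  ┃           ┃█mail,id,ci
     ┃   [x] worker.go   ┃           ┃alice21@exa
     ┃   [ ] logger.txt  ┃           ┃hank90@exam
     ┗━━━━━━━━━━━━━━━━━━━┛           ┃eve61@examp
                                     ┃grace71@exa
                                     ┃eve25@examp
                                     ┗━━━━━━━━━━━
                                                 
                                                 
                                                 


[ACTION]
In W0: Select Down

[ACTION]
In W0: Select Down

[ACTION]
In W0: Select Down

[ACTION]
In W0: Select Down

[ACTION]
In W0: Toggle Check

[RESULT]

     ┃ CheckboxTree      ┃                       
     ┠───────────────────┨                       
     ┃ [-] project/      ┃                       
     ┃   [x] config/     ┃                       
     ┃     [x] test.h    ┃                       
     ┃     [x] client.js ┃           ┏━━━━━━━━━━━
     ┃   [x] logger.py   ┃           ┃ FileEditor
     ┃>  [ ] handler.md  ┃           ┠───────────
     ┃   [ ] index.html  ┃           ┃█mail,id,ci
     ┃   [x] worker.go   ┃           ┃alice21@exa
     ┃   [ ] logger.txt  ┃           ┃hank90@exam
     ┗━━━━━━━━━━━━━━━━━━━┛           ┃eve61@examp
                                     ┃grace71@exa
                                     ┃eve25@examp
                                     ┗━━━━━━━━━━━
                                                 
                                                 
                                                 
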